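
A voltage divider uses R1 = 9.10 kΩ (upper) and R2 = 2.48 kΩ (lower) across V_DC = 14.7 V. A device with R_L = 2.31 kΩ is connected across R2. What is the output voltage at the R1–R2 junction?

V_out ≈ 1.71 V

The load sits in parallel with R2, giving an effective lower resistance R2' = R2·R_L/(R2+R_L) = 1.196 kΩ.
Then V_out = V_DC · R2'/(R1 + R2') = 14.7 × 1.196/10.30 = 1.708 V.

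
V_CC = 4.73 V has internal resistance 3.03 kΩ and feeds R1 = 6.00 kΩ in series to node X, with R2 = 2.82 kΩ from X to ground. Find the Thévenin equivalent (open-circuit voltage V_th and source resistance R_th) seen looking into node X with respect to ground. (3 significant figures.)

R1' = 3.03 + 6.00 = 9.030 kΩ (source resistance + R1).
Open-circuit (no load on X): V_th = V_CC · R2/(R1' + R2) = 4.73 × 2.82/(9.030 + 2.82) = 1.126 V.
With V_CC suppressed (replaced by a short), R_th = R1' ‖ R2 = (9.030 × 2.82)/(9.030 + 2.82) = 2.149 kΩ.

V_th ≈ 1.13 V, R_th ≈ 2.15 kΩ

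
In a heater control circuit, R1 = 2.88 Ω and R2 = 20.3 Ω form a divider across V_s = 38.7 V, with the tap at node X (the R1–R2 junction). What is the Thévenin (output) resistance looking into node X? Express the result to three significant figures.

R_th ≈ 2.52 Ω

Zeroing V_s shorts the top of R1 to ground, so R_th = R1 ‖ R2 = 2.522 Ω.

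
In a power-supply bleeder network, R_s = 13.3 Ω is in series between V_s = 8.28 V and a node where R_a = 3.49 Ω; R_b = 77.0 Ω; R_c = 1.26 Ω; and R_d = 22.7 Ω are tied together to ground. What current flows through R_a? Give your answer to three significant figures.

Parallel bank: R_p = 1/(1/3.49 + 1/77.0 + 1/1.26 + 1/22.7) = 0.8793 Ω.
Node voltage V_A = V_s · R_p/(R_s + R_p) = 8.28 × 0.06202 = 0.5135 V.
I(R_a) = V_A / R_a = 0.5135/3.49 = 0.1471 A.

I ≈ 0.147 A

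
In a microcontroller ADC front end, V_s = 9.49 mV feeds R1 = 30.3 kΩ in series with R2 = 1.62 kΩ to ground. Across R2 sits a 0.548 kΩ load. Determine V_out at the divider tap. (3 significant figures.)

R2 ‖ R_L = (1.62 × 0.548)/(1.62 + 0.548) = 0.4095 kΩ.
Now apply the divider: V_out = 9.49 × 0.01333 = 0.1265 mV.

V_out ≈ 0.127 mV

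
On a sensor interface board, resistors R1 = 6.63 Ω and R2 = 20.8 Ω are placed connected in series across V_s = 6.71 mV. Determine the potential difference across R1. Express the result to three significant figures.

V ≈ 1.62 mV

ΣR = 6.63 + 20.8 = 27.43 Ω.
Voltage divider: V = V_s · (6.630 / 27.43) = 6.71 × 0.2417 = 1.622 mV.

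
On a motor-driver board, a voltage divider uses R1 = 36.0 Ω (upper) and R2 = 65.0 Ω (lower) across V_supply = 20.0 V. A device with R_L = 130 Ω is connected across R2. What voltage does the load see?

V_out ≈ 10.9 V

The load sits in parallel with R2, giving an effective lower resistance R2' = R2·R_L/(R2+R_L) = 43.33 Ω.
Voltage divider with the loaded lower leg: V_out = 20.0 × 43.33/(36.0 + 43.33) = 20.0 × 0.5462 = 10.92 V.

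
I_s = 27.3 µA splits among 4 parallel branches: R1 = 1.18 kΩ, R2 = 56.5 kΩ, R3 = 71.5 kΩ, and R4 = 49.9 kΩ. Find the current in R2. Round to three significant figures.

Conductances: ΣG = 1/1.18 + 1/56.5 + 1/71.5 + 1/49.9 = 0.8992 (1/kΩ).
Current divider: I(R2) = I_s · G_k/ΣG = 27.3 × (0.01770/0.8992) = 27.3 × 0.01968 = 0.5374 µA.

I ≈ 0.537 µA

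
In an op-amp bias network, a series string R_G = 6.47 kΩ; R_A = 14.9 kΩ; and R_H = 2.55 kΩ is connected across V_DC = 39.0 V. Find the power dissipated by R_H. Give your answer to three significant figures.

The common current is I = 39.0/23.92 = 1.630 mA.
V(R_H) = I·R = 4.158 V; P = V·I = 4.158 × 1.630 = 6.779 mW.

P ≈ 6.78 mW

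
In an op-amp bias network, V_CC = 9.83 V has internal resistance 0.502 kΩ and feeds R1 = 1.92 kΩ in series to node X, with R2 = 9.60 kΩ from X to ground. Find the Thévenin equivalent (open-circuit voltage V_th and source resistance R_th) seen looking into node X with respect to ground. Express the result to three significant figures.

R1' = 0.502 + 1.92 = 2.422 kΩ (source resistance + R1).
Open-circuit (no load on X): V_th = V_CC · R2/(R1' + R2) = 9.83 × 9.60/(2.422 + 9.60) = 7.850 V.
With V_CC suppressed (replaced by a short), R_th = R1' ‖ R2 = (2.422 × 9.60)/(2.422 + 9.60) = 1.934 kΩ.

V_th ≈ 7.85 V, R_th ≈ 1.93 kΩ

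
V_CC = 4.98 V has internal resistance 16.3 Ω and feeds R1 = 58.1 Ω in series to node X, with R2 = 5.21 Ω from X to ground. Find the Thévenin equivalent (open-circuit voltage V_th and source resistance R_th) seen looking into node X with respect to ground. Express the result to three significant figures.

R1' = 16.3 + 58.1 = 74.40 Ω (source resistance + R1).
Open-circuit (no load on X): V_th = V_CC · R2/(R1' + R2) = 4.98 × 5.21/(74.40 + 5.21) = 0.3259 V.
Zeroing V_CC shorts the top of R1' to ground, so R_th = R1' ‖ R2 = 4.869 Ω.

V_th ≈ 0.326 V, R_th ≈ 4.87 Ω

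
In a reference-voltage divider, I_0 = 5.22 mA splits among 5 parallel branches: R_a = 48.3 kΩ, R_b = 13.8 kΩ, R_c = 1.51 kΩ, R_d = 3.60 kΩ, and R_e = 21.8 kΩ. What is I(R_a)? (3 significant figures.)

Total conductance ΣG = 1/48.3 + 1/13.8 + 1/1.51 + 1/3.60 + 1/21.8 = 1.079 (units of 1/kΩ).
By the current-divider rule, I = I_0 · G_k/ΣG = 5.22 × 0.01919 = 0.1002 mA.

I ≈ 0.100 mA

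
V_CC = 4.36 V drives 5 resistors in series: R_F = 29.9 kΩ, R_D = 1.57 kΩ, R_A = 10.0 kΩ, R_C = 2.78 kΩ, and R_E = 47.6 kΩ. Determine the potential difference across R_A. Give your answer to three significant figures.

Total series resistance ΣR = 29.9 + 1.57 + 10.0 + 2.78 + 47.6 = 91.85 kΩ.
By the voltage-divider rule, V = 4.36 × 10.00/91.85 = 0.4747 V.

V ≈ 0.475 V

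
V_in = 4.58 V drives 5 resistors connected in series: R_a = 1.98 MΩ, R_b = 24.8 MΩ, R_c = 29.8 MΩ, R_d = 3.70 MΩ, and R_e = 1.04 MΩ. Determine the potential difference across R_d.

V ≈ 0.276 V

Series total: ΣR = 1.98 + 24.8 + 29.8 + 3.70 + 1.04 = 61.32 MΩ.
Voltage divider: V = V_in · (3.700 / 61.32) = 4.58 × 0.06034 = 0.2764 V.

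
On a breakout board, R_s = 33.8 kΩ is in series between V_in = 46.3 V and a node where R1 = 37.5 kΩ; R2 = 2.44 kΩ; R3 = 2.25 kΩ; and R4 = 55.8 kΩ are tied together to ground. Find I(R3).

I ≈ 0.656 mA

Equivalent of the parallel group: R_p = 1.113 kΩ.
Node voltage V_A = V_in · R_p/(R_s + R_p) = 46.3 × 0.03187 = 1.475 V.
I(R3) = V_A / R3 = 1.475/2.25 = 0.6557 mA.
(Check via current divider: I_total = 1.326 mA; share G_k/ΣG = 0.4944 → same result.)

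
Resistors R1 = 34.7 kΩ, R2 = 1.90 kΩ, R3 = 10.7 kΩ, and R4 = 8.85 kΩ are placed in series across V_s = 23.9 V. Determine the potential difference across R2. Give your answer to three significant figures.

ΣR = 34.7 + 1.90 + 10.7 + 8.85 = 56.15 kΩ.
Voltage divider: V = V_s · (1.900 / 56.15) = 23.9 × 0.03384 = 0.8087 V.

V ≈ 0.809 V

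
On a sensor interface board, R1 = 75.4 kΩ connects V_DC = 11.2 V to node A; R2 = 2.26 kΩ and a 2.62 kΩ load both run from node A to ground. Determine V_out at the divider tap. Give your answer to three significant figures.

R2 ‖ R_L = (2.26 × 2.62)/(2.26 + 2.62) = 1.213 kΩ.
Then V_out = V_DC · R2'/(R1 + R2') = 11.2 × 1.213/76.61 = 0.1774 V.

V_out ≈ 0.177 V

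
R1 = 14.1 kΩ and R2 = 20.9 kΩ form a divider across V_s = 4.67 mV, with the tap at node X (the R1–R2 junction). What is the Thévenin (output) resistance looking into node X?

R_th ≈ 8.42 kΩ

Looking into X with the source shorted: R_th = R1·R2/(R1+R2) = 14.10 × 20.9/35.00 = 8.420 kΩ.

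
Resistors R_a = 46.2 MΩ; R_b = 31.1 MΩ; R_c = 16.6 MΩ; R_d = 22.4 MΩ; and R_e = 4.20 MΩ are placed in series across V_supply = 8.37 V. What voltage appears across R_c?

Series total: ΣR = 46.2 + 31.1 + 16.6 + 22.4 + 4.20 = 120.5 MΩ.
V = V_supply · R/ΣR = 8.37 × 0.1378 = 1.153 V.

V ≈ 1.15 V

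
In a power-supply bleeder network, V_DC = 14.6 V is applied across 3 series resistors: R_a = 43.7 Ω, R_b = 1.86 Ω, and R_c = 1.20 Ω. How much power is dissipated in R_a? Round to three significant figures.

ΣR = 46.76 Ω → I = 14.6/46.76 = 0.3122 A.
P(R_a) = I²·R_a = (0.3122)² × 43.7 = 4.260 W.

P ≈ 4.26 W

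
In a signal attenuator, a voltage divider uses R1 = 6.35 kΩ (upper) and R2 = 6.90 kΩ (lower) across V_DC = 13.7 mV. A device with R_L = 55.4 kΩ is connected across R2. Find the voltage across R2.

R2 ‖ R_L = (6.90 × 55.4)/(6.90 + 55.4) = 6.136 kΩ.
Now apply the divider: V_out = 13.7 × 0.4914 = 6.732 mV.

V_out ≈ 6.73 mV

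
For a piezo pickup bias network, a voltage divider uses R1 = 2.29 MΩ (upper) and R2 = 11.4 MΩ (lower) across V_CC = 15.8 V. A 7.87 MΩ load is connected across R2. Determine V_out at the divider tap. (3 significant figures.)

V_out ≈ 10.6 V

R2 ‖ R_L = (11.4 × 7.87)/(11.4 + 7.87) = 4.656 MΩ.
Then V_out = V_CC · R2'/(R1 + R2') = 15.8 × 4.656/6.946 = 10.59 V.
(Unloaded it would be 13.2 V; the load pulls it down.)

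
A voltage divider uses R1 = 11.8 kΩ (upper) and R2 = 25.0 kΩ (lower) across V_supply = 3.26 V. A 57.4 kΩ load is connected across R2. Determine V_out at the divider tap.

The load sits in parallel with R2, giving an effective lower resistance R2' = R2·R_L/(R2+R_L) = 17.42 kΩ.
Voltage divider with the loaded lower leg: V_out = 3.26 × 17.42/(11.8 + 17.42) = 3.26 × 0.5961 = 1.943 V.
(Unloaded it would be 2.21 V; the load pulls it down.)

V_out ≈ 1.94 V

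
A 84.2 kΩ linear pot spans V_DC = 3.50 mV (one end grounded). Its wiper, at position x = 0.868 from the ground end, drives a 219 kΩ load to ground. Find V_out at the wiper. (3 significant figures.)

Lower segment x·R_p = 73.09 kΩ; upper segment (1−x)·R_p = 11.11 kΩ.
(x·R_p) ‖ R_L = 54.80 kΩ.
Loaded-divider output: V_out = 3.50 × 0.8314 = 2.910 mV.

V_out ≈ 2.91 mV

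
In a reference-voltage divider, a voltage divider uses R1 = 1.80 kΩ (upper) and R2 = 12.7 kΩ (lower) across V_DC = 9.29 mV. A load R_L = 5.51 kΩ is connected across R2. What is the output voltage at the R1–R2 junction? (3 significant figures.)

The load sits in parallel with R2, giving an effective lower resistance R2' = R2·R_L/(R2+R_L) = 3.843 kΩ.
Voltage divider with the loaded lower leg: V_out = 9.29 × 3.843/(1.80 + 3.843) = 9.29 × 0.6810 = 6.327 mV.

V_out ≈ 6.33 mV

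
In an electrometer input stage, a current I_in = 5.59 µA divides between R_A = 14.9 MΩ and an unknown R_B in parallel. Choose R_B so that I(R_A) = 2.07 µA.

Two-branch current divider: I_A = I_in · R_B/(R_A + R_B).
2.07/5.59 = R_B/(R_A + R_B) → R_B = R_A · (0.3703)/(1 − 0.3703) = 14.9 × 0.5881 = 8.762 MΩ.

R_B ≈ 8.76 MΩ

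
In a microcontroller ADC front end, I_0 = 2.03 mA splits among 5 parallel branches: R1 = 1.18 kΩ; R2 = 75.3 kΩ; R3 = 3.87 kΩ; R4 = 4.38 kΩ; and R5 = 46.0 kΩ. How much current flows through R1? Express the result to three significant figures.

ΣG = 1/1.18 + 1/75.3 + 1/3.87 + 1/4.38 + 1/46.0 = 1.369.
Current divider: I(R1) = I_0 · G_k/ΣG = 2.03 × (0.8475/1.369) = 2.03 × 0.6190 = 1.256 mA.

I ≈ 1.26 mA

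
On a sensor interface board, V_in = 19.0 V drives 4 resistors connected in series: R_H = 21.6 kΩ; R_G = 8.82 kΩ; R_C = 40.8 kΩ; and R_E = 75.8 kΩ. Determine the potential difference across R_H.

Series total: ΣR = 21.6 + 8.82 + 40.8 + 75.8 = 147.0 kΩ.
V = V_in · R/ΣR = 19.0 × 0.1469 = 2.791 V.

V ≈ 2.79 V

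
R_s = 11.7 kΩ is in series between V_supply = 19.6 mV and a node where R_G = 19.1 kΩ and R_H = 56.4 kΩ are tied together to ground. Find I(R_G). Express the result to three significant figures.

I ≈ 0.564 µA

Equivalent of the parallel group: R_p = 14.27 kΩ.
Node voltage V_A = V_supply · R_p/(R_s + R_p) = 19.6 × 0.5494 = 10.77 mV.
I(R_G) = V_A / R_G = 10.77/19.1 = 0.5638 µA.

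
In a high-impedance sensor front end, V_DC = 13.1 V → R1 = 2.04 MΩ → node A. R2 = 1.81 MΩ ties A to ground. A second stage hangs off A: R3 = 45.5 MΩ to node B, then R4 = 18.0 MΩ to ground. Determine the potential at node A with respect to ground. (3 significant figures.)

V_A ≈ 6.07 V

Looking into the second stage from A: R3 + R4 = 63.50 MΩ appears in parallel with R2.
R2 ‖ (R3+R4) = 1.760 MΩ.
First divider: V_A = V_DC · 1.760/(2.04 + 1.760) = 6.067 V.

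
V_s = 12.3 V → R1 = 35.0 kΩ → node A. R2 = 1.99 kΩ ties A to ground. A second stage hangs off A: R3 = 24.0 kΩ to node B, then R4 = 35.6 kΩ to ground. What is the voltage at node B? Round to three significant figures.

V_B ≈ 0.383 V

The second stage (R3 + R4 = 59.60 kΩ) loads node A in parallel with R2.
Effective lower resistance at A: R2 ‖ 59.60 = 1.926 kΩ.
V_A = 12.3 × 1.926/(35.0 + 1.926) = 0.6415 V.
V_B = V_A × 0.5973 = 0.3832 V.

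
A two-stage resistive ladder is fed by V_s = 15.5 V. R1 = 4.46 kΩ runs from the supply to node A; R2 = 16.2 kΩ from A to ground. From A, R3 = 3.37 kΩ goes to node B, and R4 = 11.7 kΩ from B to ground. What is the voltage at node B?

V_B ≈ 7.66 V

Looking into the second stage from A: R3 + R4 = 15.07 kΩ appears in parallel with R2.
Effective lower resistance at A: R2 ‖ 15.07 = 7.807 kΩ.
V_A = 15.5 × 7.807/(4.46 + 7.807) = 9.865 V.
Stage 2 is unloaded, so V_B = V_A · R4/(R3+R4) = 9.865 × 11.7/15.07 = 7.659 V.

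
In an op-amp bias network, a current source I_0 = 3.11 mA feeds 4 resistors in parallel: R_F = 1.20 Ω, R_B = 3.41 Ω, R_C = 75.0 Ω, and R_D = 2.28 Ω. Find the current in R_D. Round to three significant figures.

I ≈ 0.864 mA

Conductances: ΣG = 1/1.20 + 1/3.41 + 1/75.0 + 1/2.28 = 1.579 (1/Ω).
Current divider: I(R_D) = I_0 · G_k/ΣG = 3.11 × (0.4386/1.579) = 3.11 × 0.2779 = 0.8641 mA.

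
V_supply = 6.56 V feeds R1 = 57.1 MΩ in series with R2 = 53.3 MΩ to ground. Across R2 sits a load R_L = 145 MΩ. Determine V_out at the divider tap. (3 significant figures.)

The load sits in parallel with R2, giving an effective lower resistance R2' = R2·R_L/(R2+R_L) = 38.97 MΩ.
Voltage divider with the loaded lower leg: V_out = 6.56 × 38.97/(57.1 + 38.97) = 6.56 × 0.4057 = 2.661 V.

V_out ≈ 2.66 V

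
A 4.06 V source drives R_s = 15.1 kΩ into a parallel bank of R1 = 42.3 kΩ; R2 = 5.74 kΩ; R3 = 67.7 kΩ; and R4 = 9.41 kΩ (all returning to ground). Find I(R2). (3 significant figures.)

I ≈ 0.122 mA

Parallel bank: R_p = 1/(1/42.3 + 1/5.74 + 1/67.7 + 1/9.41) = 3.136 kΩ.
Node voltage V_A = V_s · R_p/(R_s + R_p) = 4.06 × 0.1720 = 0.6982 V.
Branch current I = V_A/R2 = 0.6982/5.74 = 0.1216 mA.
(Equivalently: I_total = 0.2226 mA, then current-divider fraction G_k/ΣG = 0.5463.)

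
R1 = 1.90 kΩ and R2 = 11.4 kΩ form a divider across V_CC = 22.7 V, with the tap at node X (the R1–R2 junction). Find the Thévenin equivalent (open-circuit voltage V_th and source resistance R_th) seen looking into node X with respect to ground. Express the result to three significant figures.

With X open, the divider is unloaded: V_th = 22.7 × 11.4/13.30 = 19.46 V.
With V_CC suppressed (replaced by a short), R_th = R1 ‖ R2 = (1.900 × 11.4)/(1.900 + 11.4) = 1.629 kΩ.

V_th ≈ 19.5 V, R_th ≈ 1.63 kΩ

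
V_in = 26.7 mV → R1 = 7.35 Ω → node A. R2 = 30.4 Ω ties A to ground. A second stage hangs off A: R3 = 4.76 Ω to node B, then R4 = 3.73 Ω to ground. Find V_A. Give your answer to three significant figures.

The second stage (R3 + R4 = 8.490 Ω) loads node A in parallel with R2.
R2 ‖ (R3+R4) = 6.637 Ω.
So V_A = 26.7 × 0.4745 = 12.67 mV.

V_A ≈ 12.7 mV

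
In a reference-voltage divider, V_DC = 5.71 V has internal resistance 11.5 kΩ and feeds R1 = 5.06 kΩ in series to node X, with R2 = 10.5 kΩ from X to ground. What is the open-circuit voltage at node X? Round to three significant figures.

R1' = 11.5 + 5.06 = 16.56 kΩ (source resistance + R1).
V_th is the unloaded tap voltage: V_DC · R2/(R1'+R2) = 5.71 × 0.3880 = 2.216 V.

V_th ≈ 2.22 V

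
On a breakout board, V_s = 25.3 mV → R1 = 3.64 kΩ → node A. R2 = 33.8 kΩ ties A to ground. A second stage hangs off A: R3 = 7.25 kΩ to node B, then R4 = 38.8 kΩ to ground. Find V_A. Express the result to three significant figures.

V_A ≈ 21.3 mV

Node A sees R2 in parallel with the series input of stage 2, R3 + R4 = 46.05 kΩ.
Effective lower resistance at A: R2 ‖ 46.05 = 19.49 kΩ.
So V_A = 25.3 × 0.8426 = 21.32 mV.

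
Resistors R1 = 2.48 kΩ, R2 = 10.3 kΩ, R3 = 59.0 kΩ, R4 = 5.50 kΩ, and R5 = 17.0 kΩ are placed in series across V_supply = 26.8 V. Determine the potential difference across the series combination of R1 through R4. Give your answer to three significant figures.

Series total: ΣR = 2.48 + 10.3 + 59.0 + 5.50 + 17.0 = 94.28 kΩ.
R_{R1..R4} = 2.48 + 10.3 + 59.0 + 5.50 = 77.28 kΩ.
By the voltage-divider rule, V = 26.8 × 77.28/94.28 = 21.97 V.

V ≈ 22.0 V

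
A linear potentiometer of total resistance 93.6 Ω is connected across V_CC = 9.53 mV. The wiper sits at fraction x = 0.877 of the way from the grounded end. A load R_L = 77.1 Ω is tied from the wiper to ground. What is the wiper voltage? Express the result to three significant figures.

V_out ≈ 7.39 mV

Split the track: R_lower = x·R_p = 82.09 Ω, R_upper = (1−x)·R_p = 11.51 Ω.
(x·R_p) ‖ R_L = 39.76 Ω.
Then V_out = V_CC · 39.76/(11.51 + 39.76) = 7.390 mV.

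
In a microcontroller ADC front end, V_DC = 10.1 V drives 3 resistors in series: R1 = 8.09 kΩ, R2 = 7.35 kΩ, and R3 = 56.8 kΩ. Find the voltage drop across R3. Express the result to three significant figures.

Total series resistance ΣR = 8.09 + 7.35 + 56.8 = 72.24 kΩ.
Voltage divider: V = V_DC · (56.80 / 72.24) = 10.1 × 0.7863 = 7.941 V.

V ≈ 7.94 V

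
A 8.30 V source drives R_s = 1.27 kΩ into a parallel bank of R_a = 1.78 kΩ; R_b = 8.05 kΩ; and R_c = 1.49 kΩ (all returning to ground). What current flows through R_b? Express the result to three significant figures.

I ≈ 0.379 mA

Combine the parallel branches: R_p = (1/1.78 + 1/8.05 + 1/1.49)⁻¹ = 0.7368 kΩ.
V_A by voltage divider: V_A = 8.30 × 0.7368/(1.27 + 0.7368) = 3.047 V.
I(R_b) = V_A / R_b = 3.047/8.05 = 0.3786 mA.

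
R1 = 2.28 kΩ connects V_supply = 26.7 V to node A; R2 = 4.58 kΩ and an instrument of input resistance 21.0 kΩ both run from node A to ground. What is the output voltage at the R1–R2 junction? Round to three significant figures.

First combine the lower leg with the load: R2 ‖ R_L = 3.760 kΩ.
Then V_out = V_supply · R2'/(R1 + R2') = 26.7 × 3.760/6.040 = 16.62 V.

V_out ≈ 16.6 V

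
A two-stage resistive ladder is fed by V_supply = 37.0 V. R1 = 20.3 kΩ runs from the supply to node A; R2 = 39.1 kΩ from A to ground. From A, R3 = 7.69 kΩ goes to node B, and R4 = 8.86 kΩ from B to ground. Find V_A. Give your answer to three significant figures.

V_A ≈ 13.5 V

The second stage (R3 + R4 = 16.55 kΩ) loads node A in parallel with R2.
R2 ‖ (R3+R4) = 11.63 kΩ.
First divider: V_A = V_supply · 11.63/(20.3 + 11.63) = 13.48 V.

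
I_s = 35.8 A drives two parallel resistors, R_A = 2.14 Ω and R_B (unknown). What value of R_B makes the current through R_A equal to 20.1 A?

R_B ≈ 2.74 Ω

In a two-way split, I_A/I_s = R_B/(R_A + R_B).
With f = 0.5615, R_B = R_A · f/(1−f) = 2.14 × 1.280 = 2.740 Ω.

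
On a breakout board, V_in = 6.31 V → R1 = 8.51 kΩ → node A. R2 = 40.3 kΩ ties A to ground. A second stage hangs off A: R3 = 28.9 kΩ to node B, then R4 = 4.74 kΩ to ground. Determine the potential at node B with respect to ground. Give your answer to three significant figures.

Looking into the second stage from A: R3 + R4 = 33.64 kΩ appears in parallel with R2.
Effective lower resistance at A: R2 ‖ 33.64 = 18.34 kΩ.
V_A = 6.31 × 18.34/(8.51 + 18.34) = 4.310 V.
V_B = V_A × 0.1409 = 0.6073 V.

V_B ≈ 0.607 V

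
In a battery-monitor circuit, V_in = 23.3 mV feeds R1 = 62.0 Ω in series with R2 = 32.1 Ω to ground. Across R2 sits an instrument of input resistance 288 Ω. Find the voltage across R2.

V_out ≈ 7.40 mV

First combine the lower leg with the load: R2 ‖ R_L = 28.88 Ω.
Now apply the divider: V_out = 23.3 × 0.3178 = 7.404 mV.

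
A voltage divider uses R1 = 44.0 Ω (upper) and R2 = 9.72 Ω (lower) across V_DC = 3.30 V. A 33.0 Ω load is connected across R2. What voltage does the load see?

First combine the lower leg with the load: R2 ‖ R_L = 7.508 Ω.
Voltage divider with the loaded lower leg: V_out = 3.30 × 7.508/(44.0 + 7.508) = 3.30 × 0.1458 = 0.4810 V.

V_out ≈ 0.481 V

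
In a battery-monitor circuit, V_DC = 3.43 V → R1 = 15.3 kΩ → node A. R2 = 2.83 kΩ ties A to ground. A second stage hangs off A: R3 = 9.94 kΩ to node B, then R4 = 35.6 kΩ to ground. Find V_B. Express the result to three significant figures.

Looking into the second stage from A: R3 + R4 = 45.54 kΩ appears in parallel with R2.
R2 ‖ (R3+R4) = 2.664 kΩ.
First divider: V_A = V_DC · 2.664/(15.3 + 2.664) = 0.5087 V.
V_B = V_A × 0.7817 = 0.3977 V.

V_B ≈ 0.398 V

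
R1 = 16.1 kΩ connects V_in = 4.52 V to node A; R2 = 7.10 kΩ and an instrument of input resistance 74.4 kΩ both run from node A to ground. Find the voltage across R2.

V_out ≈ 1.30 V

R2 ‖ R_L = (7.10 × 74.4)/(7.10 + 74.4) = 6.481 kΩ.
Then V_out = V_in · R2'/(R1 + R2') = 4.52 × 6.481/22.58 = 1.297 V.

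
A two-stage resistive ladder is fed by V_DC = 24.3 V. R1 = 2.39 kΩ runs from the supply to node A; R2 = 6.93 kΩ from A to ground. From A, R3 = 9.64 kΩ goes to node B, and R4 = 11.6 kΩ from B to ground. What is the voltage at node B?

Node A sees R2 in parallel with the series input of stage 2, R3 + R4 = 21.24 kΩ.
Effective lower resistance at A: R2 ‖ 21.24 = 5.225 kΩ.
First divider: V_A = V_DC · 5.225/(2.39 + 5.225) = 16.67 V.
Then the unloaded second divider: V_B = V_A × R4/(R3+R4) = 16.67 × 0.5461 = 9.106 V.

V_B ≈ 9.11 V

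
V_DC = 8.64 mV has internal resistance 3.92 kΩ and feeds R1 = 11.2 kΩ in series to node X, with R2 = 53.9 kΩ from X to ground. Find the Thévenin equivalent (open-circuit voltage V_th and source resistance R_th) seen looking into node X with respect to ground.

R1' = 3.92 + 11.2 = 15.12 kΩ (source resistance + R1).
Open-circuit (no load on X): V_th = V_DC · R2/(R1' + R2) = 8.64 × 53.9/(15.12 + 53.9) = 6.747 mV.
Zeroing V_DC shorts the top of R1' to ground, so R_th = R1' ‖ R2 = 11.81 kΩ.

V_th ≈ 6.75 mV, R_th ≈ 11.8 kΩ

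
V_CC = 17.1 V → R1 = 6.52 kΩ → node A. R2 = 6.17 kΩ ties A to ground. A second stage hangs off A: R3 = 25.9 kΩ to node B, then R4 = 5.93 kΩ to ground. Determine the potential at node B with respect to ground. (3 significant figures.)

The second stage (R3 + R4 = 31.83 kΩ) loads node A in parallel with R2.
Effective lower resistance at A: R2 ‖ 31.83 = 5.168 kΩ.
V_A = 17.1 × 5.168/(6.52 + 5.168) = 7.561 V.
Stage 2 is unloaded, so V_B = V_A · R4/(R3+R4) = 7.561 × 5.93/31.83 = 1.409 V.

V_B ≈ 1.41 V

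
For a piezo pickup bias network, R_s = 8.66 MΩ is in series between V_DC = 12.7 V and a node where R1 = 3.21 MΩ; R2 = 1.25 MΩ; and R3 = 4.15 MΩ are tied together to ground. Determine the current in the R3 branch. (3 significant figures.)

Equivalent of the parallel group: R_p = 0.7394 MΩ.
Node voltage V_A = V_DC · R_p/(R_s + R_p) = 12.7 × 0.07866 = 0.9990 V.
I(R3) = V_A / R3 = 0.9990/4.15 = 0.2407 µA.

I ≈ 0.241 µA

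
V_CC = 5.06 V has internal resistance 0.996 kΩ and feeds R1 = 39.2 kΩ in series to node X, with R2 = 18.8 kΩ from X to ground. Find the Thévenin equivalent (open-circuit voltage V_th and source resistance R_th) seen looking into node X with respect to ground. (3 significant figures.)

V_th ≈ 1.61 V, R_th ≈ 12.8 kΩ

R1' = 0.996 + 39.2 = 40.20 kΩ (source resistance + R1).
With X open, the divider is unloaded: V_th = 5.06 × 18.8/59.00 = 1.612 V.
Looking into X with the source shorted: R_th = R1'·R2/(R1'+R2) = 40.20 × 18.8/59.00 = 12.81 kΩ.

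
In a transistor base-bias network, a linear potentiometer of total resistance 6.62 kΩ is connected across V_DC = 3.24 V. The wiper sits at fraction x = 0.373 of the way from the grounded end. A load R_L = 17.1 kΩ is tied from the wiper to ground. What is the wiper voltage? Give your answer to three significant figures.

The pot divides into 4.151 kΩ above the wiper and 2.469 kΩ below.
Lower segment in parallel with the load: 2.469 ‖ 17.1 = 2.158 kΩ.
Loaded-divider output: V_out = 3.24 × 0.3420 = 1.108 V.
(Unloaded: V_out = x·V_DC = 1.21 V.)

V_out ≈ 1.11 V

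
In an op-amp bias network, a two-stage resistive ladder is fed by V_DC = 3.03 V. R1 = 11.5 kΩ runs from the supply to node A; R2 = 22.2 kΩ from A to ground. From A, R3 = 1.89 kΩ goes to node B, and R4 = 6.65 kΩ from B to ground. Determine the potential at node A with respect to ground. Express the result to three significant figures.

Looking into the second stage from A: R3 + R4 = 8.540 kΩ appears in parallel with R2.
R2 ‖ (R3+R4) = 6.167 kΩ.
So V_A = 3.03 × 0.3491 = 1.058 V.

V_A ≈ 1.06 V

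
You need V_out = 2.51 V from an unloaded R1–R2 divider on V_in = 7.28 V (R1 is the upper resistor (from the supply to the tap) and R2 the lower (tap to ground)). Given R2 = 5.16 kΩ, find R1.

R1 ≈ 9.81 kΩ

V_out/V_in = R2/(R1+R2) = 0.3448.
R1 = R2·(1/k − 1) = 5.16 × 1.900 = 9.806 kΩ.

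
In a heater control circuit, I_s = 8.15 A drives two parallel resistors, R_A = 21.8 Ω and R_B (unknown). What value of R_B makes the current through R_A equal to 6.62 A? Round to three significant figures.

The fraction through R_A equals R_B/(R_A+R_B).
With f = 0.8123, R_B = R_A · f/(1−f) = 21.8 × 4.327 = 94.32 Ω.

R_B ≈ 94.3 Ω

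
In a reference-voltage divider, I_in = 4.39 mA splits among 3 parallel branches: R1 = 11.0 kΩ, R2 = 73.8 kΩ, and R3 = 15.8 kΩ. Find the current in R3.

Total conductance ΣG = 1/11.0 + 1/73.8 + 1/15.8 = 0.1678 (units of 1/kΩ).
R3 takes the fraction G_k/ΣG = 0.06329/0.1678 = 0.3773, so I = 4.39 × 0.3773 = 1.656 mA.

I ≈ 1.66 mA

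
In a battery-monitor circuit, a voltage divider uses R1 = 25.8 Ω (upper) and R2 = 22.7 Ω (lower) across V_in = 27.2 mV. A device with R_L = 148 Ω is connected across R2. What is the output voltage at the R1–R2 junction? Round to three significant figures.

The load sits in parallel with R2, giving an effective lower resistance R2' = R2·R_L/(R2+R_L) = 19.68 Ω.
Then V_out = V_in · R2'/(R1 + R2') = 27.2 × 19.68/45.48 = 11.77 mV.

V_out ≈ 11.8 mV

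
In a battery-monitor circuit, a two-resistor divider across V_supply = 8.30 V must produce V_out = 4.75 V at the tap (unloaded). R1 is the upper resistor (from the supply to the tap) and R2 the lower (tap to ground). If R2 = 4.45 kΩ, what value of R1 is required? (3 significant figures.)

R1 ≈ 3.33 kΩ

V_out/V_supply = R2/(R1+R2) = 0.5723.
Rearranging, R1 = R2·(1−k)/k = 4.45 × 0.7474 = 3.326 kΩ.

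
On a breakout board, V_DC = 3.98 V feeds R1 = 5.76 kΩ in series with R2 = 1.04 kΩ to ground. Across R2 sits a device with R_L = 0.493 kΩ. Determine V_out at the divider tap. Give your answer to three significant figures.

V_out ≈ 0.218 V

First combine the lower leg with the load: R2 ‖ R_L = 0.3345 kΩ.
Now apply the divider: V_out = 3.98 × 0.05488 = 0.2184 V.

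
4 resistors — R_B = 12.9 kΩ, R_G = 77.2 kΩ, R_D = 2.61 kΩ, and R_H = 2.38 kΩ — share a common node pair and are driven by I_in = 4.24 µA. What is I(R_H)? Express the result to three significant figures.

ΣG = 1/12.9 + 1/77.2 + 1/2.61 + 1/2.38 = 0.8938.
By the current-divider rule, I = I_in · G_k/ΣG = 4.24 × 0.4701 = 1.993 µA.

I ≈ 1.99 µA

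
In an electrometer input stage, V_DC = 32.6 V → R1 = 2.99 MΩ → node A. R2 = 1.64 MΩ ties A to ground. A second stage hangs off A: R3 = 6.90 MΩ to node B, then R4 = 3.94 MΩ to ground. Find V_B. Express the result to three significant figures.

Looking into the second stage from A: R3 + R4 = 10.84 MΩ appears in parallel with R2.
Effective lower resistance at A: R2 ‖ 10.84 = 1.424 MΩ.
So V_A = 32.6 × 0.3227 = 10.52 V.
Stage 2 is unloaded, so V_B = V_A · R4/(R3+R4) = 10.52 × 3.94/10.84 = 3.824 V.

V_B ≈ 3.82 V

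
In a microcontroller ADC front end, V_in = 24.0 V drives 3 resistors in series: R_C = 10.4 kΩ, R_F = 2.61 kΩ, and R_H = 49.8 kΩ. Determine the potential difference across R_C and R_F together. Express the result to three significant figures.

V ≈ 4.97 V

Series total: ΣR = 10.4 + 2.61 + 49.8 = 62.81 kΩ.
R_{R_C..R_F} = 10.4 + 2.61 = 13.01 kΩ.
Voltage divider: V = V_in · (13.01 / 62.81) = 24.0 × 0.2071 = 4.971 V.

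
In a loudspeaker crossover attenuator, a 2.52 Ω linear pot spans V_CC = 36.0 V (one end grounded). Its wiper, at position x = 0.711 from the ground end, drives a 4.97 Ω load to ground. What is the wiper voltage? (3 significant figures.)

V_out ≈ 23.2 V

Split the track: R_lower = x·R_p = 1.792 Ω, R_upper = (1−x)·R_p = 0.7283 Ω.
Lower segment in parallel with the load: 1.792 ‖ 4.97 = 1.317 Ω.
Then V_out = V_CC · 1.317/(0.7283 + 1.317) = 23.18 V.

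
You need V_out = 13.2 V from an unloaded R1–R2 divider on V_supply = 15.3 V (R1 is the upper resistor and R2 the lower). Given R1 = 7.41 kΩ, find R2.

R2 ≈ 46.6 kΩ

V_out/V_supply = R2/(R1+R2) = 0.8627.
R2 = R1 · 0.8627/(1 − 0.8627) = 46.58 kΩ.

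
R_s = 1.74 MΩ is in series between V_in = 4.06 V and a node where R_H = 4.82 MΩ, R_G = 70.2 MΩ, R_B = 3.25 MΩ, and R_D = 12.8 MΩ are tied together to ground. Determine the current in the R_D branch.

Equivalent of the parallel group: R_p = 1.646 MΩ.
Node voltage V_A = V_in · R_p/(R_s + R_p) = 4.06 × 0.4861 = 1.974 V.
I(R_D) = V_A / R_D = 1.974/12.8 = 0.1542 µA.
(Equivalently: I_total = 1.199 µA, then current-divider fraction G_k/ΣG = 0.1286.)

I ≈ 0.154 µA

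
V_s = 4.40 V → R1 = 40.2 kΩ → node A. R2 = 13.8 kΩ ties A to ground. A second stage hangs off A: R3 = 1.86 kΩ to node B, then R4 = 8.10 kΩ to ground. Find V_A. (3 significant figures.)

The second stage (R3 + R4 = 9.960 kΩ) loads node A in parallel with R2.
Effective lower resistance at A: R2 ‖ 9.960 = 5.785 kΩ.
V_A = 4.40 × 5.785/(40.2 + 5.785) = 0.5535 V.

V_A ≈ 0.554 V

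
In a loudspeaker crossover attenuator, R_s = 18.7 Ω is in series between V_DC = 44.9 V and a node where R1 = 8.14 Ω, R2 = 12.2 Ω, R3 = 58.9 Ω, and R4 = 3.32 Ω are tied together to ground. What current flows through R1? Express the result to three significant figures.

I ≈ 0.512 A

Combine the parallel branches: R_p = (1/8.14 + 1/12.2 + 1/58.9 + 1/3.32)⁻¹ = 1.912 Ω.
V_A = 44.9 × 1.912/20.61 = 4.165 V.
Branch current I = V_A/R1 = 4.165/8.14 = 0.5117 A.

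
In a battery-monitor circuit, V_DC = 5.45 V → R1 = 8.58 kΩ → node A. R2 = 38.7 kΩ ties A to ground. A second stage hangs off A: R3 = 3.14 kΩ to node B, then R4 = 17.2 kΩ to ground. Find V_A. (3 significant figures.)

Looking into the second stage from A: R3 + R4 = 20.34 kΩ appears in parallel with R2.
R2 ‖ (R3+R4) = 13.33 kΩ.
First divider: V_A = V_DC · 13.33/(8.58 + 13.33) = 3.316 V.

V_A ≈ 3.32 V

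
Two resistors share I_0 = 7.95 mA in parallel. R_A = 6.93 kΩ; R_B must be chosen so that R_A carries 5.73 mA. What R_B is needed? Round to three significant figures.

R_B ≈ 17.9 kΩ

Two-branch current divider: I_A = I_0 · R_B/(R_A + R_B).
5.73/7.95 = R_B/(R_A + R_B) → R_B = R_A · (0.7208)/(1 − 0.7208) = 6.93 × 2.581 = 17.89 kΩ.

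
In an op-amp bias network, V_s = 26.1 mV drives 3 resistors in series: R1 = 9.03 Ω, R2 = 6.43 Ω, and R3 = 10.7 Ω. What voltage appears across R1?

V ≈ 9.01 mV

ΣR = 9.03 + 6.43 + 10.7 = 26.16 Ω.
Voltage divider: V = V_s · (9.030 / 26.16) = 26.1 × 0.3452 = 9.009 mV.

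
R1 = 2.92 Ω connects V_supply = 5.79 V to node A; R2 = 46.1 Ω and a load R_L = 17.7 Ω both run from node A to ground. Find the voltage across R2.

First combine the lower leg with the load: R2 ‖ R_L = 12.79 Ω.
Then V_out = V_supply · R2'/(R1 + R2') = 5.79 × 12.79/15.71 = 4.714 V.
(Unloaded it would be 5.45 V; the load pulls it down.)

V_out ≈ 4.71 V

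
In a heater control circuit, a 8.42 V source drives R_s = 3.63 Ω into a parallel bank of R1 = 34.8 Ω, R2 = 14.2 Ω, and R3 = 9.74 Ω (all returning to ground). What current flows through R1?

Combine the parallel branches: R_p = (1/34.8 + 1/14.2 + 1/9.74)⁻¹ = 4.955 Ω.
V_A by voltage divider: V_A = 8.42 × 4.955/(3.63 + 4.955) = 4.860 V.
I(R1) = V_A / R1 = 4.860/34.8 = 0.1396 A.
(Equivalently: I_total = 0.9808 A, then current-divider fraction G_k/ΣG = 0.1424.)

I ≈ 0.140 A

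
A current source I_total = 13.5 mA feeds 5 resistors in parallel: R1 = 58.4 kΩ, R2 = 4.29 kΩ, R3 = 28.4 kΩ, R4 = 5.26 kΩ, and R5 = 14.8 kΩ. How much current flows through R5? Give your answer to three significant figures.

I ≈ 1.68 mA

Conductances: ΣG = 1/58.4 + 1/4.29 + 1/28.4 + 1/5.26 + 1/14.8 = 0.5431 (1/kΩ).
By the current-divider rule, I = I_total · G_k/ΣG = 13.5 × 0.1244 = 1.679 mA.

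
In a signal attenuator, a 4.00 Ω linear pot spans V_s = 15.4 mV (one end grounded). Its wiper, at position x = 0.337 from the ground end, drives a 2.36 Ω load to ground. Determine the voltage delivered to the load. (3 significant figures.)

Lower segment x·R_p = 1.348 Ω; upper segment (1−x)·R_p = 2.652 Ω.
R_L loads the lower segment: effective lower R = 0.8580 Ω.
Then V_out = V_s · 0.8580/(2.652 + 0.8580) = 3.764 mV.
(Unloaded: V_out = x·V_s = 5.19 mV.)

V_out ≈ 3.76 mV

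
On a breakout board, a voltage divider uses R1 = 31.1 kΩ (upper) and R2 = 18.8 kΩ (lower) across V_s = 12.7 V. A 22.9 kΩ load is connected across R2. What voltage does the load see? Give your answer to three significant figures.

V_out ≈ 3.17 V

First combine the lower leg with the load: R2 ‖ R_L = 10.32 kΩ.
Now apply the divider: V_out = 12.7 × 0.2492 = 3.165 V.
(Unloaded it would be 4.78 V; the load pulls it down.)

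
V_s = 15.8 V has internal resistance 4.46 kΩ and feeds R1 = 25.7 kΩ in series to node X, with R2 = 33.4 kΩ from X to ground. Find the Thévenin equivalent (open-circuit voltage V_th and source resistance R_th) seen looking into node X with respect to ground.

V_th ≈ 8.30 V, R_th ≈ 15.8 kΩ

R1' = 4.46 + 25.7 = 30.16 kΩ (source resistance + R1).
With X open, the divider is unloaded: V_th = 15.8 × 33.4/63.56 = 8.303 V.
With V_s suppressed (replaced by a short), R_th = R1' ‖ R2 = (30.16 × 33.4)/(30.16 + 33.4) = 15.85 kΩ.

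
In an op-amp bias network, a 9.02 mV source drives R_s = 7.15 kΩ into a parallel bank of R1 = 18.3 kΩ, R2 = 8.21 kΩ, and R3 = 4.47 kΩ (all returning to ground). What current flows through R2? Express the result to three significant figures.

I ≈ 0.285 µA

Combine the parallel branches: R_p = (1/18.3 + 1/8.21 + 1/4.47)⁻¹ = 2.499 kΩ.
V_A by voltage divider: V_A = 9.02 × 2.499/(7.15 + 2.499) = 2.336 mV.
I(R2) = V_A / R2 = 2.336/8.21 = 0.2845 µA.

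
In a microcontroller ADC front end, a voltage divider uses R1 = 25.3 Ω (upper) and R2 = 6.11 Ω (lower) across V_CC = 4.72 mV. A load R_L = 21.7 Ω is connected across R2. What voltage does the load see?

R2 ‖ R_L = (6.11 × 21.7)/(6.11 + 21.7) = 4.768 Ω.
Now apply the divider: V_out = 4.72 × 0.1586 = 0.7484 mV.

V_out ≈ 0.748 mV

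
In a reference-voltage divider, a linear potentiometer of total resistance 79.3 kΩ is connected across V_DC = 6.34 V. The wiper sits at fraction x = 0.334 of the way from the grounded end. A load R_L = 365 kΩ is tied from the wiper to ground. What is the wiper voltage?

V_out ≈ 2.02 V

The pot divides into 52.81 kΩ above the wiper and 26.49 kΩ below.
R_L loads the lower segment: effective lower R = 24.69 kΩ.
V_out = 6.34 × 24.69/(52.81 + 24.69) = 2.020 V.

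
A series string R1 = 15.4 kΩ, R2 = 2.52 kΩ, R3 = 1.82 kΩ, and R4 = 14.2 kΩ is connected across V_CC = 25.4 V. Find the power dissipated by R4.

The common current is I = 25.4/33.94 = 0.7484 mA.
P(R4) = I²·R4 = (0.7484)² × 14.2 = 7.953 mW.

P ≈ 7.95 mW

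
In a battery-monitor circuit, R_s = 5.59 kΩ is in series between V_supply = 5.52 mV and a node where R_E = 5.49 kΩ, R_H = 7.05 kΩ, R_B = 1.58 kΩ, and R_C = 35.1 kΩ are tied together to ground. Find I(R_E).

Equivalent of the parallel group: R_p = 1.015 kΩ.
Node voltage V_A = V_supply · R_p/(R_s + R_p) = 5.52 × 0.1536 = 0.8481 mV.
I(R_E) = V_A / R_E = 0.8481/5.49 = 0.1545 µA.

I ≈ 0.154 µA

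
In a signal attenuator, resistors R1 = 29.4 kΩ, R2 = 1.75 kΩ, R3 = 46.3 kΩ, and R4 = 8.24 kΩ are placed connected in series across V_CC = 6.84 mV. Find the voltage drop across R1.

Series total: ΣR = 29.4 + 1.75 + 46.3 + 8.24 = 85.69 kΩ.
V = V_CC · R/ΣR = 6.84 × 0.3431 = 2.347 mV.

V ≈ 2.35 mV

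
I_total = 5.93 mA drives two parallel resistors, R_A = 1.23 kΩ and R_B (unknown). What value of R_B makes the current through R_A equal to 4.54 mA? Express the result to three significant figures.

The fraction through R_A equals R_B/(R_A+R_B).
4.54/5.93 = R_B/(R_A + R_B) → R_B = R_A · (0.7656)/(1 − 0.7656) = 1.23 × 3.266 = 4.017 kΩ.

R_B ≈ 4.02 kΩ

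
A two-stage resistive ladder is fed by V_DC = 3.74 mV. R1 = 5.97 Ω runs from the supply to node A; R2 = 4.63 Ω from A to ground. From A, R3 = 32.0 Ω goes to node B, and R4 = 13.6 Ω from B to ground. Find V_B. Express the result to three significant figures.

The second stage (R3 + R4 = 45.60 Ω) loads node A in parallel with R2.
R2 ‖ (R3+R4) = 4.203 Ω.
So V_A = 3.74 × 0.4132 = 1.545 mV.
Stage 2 is unloaded, so V_B = V_A · R4/(R3+R4) = 1.545 × 13.6/45.60 = 0.4609 mV.

V_B ≈ 0.461 mV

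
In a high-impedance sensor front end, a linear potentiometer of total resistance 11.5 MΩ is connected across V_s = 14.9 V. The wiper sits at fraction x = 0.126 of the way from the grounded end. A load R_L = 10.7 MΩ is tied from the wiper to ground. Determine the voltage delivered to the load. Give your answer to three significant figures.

The pot divides into 10.05 MΩ above the wiper and 1.449 MΩ below.
Lower segment in parallel with the load: 1.449 ‖ 10.7 = 1.276 MΩ.
V_out = 14.9 × 1.276/(10.05 + 1.276) = 1.679 V.
(Unloaded: V_out = x·V_s = 1.88 V.)

V_out ≈ 1.68 V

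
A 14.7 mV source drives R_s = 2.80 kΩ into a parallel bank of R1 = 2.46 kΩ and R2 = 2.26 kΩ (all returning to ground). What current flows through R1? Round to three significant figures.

I ≈ 1.77 µA

Parallel bank: R_p = 1/(1/2.46 + 1/2.26) = 1.178 kΩ.
V_A by voltage divider: V_A = 14.7 × 1.178/(2.80 + 1.178) = 4.353 mV.
Branch current I = V_A/R1 = 4.353/2.46 = 1.769 µA.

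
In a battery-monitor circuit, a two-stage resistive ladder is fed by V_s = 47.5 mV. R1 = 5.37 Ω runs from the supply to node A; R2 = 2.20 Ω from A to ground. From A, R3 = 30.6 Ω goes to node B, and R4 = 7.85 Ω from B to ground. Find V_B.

Node A sees R2 in parallel with the series input of stage 2, R3 + R4 = 38.45 Ω.
R2 ‖ (R3+R4) = 2.081 Ω.
V_A = 47.5 × 2.081/(5.37 + 2.081) = 13.27 mV.
Then the unloaded second divider: V_B = V_A × R4/(R3+R4) = 13.27 × 0.2042 = 2.708 mV.

V_B ≈ 2.71 mV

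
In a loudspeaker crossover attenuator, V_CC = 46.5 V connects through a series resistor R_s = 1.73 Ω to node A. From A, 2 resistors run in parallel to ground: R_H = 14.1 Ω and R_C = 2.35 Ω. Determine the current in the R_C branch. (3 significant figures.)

I ≈ 10.6 A

Combine the parallel branches: R_p = (1/14.1 + 1/2.35)⁻¹ = 2.014 Ω.
V_A = 46.5 × 2.014/3.744 = 25.02 V.
I(R_C) = V_A / R_C = 25.02/2.35 = 10.64 A.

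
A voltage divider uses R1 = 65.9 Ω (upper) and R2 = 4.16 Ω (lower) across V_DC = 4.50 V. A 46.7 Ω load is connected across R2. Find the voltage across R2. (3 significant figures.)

The load sits in parallel with R2, giving an effective lower resistance R2' = R2·R_L/(R2+R_L) = 3.820 Ω.
Now apply the divider: V_out = 4.50 × 0.05479 = 0.2465 V.

V_out ≈ 0.247 V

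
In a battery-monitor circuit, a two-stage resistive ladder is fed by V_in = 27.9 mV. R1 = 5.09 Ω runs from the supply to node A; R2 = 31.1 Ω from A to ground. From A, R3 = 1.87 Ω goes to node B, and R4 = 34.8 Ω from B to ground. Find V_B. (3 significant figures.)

V_B ≈ 20.3 mV

The second stage (R3 + R4 = 36.67 Ω) loads node A in parallel with R2.
Effective lower resistance at A: R2 ‖ 36.67 = 16.83 Ω.
V_A = 27.9 × 16.83/(5.09 + 16.83) = 21.42 mV.
V_B = V_A × 0.9490 = 20.33 mV.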